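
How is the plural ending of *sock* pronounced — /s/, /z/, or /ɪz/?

/s/

The stem *sock* ends in a voiceless non-sibilant consonant.
The plural suffix surfaces as /ɪz/ after sibilants, /s/ after other voiceless consonants, and /z/ after other voiced sounds.
So the plural -s on *sock* is pronounced /s/.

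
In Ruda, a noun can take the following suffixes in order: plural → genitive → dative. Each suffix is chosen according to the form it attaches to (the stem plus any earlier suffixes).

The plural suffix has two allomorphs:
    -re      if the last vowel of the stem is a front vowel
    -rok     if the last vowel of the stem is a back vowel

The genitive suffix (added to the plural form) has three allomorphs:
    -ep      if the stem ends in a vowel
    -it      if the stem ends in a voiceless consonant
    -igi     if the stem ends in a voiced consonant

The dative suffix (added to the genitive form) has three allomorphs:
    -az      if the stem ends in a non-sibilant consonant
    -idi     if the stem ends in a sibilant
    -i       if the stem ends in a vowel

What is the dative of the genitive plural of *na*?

*na* — last vowel /a/ (a back vowel) → -rok → *narok*.
The plural form *narok*: final sound = /k/, a voiceless consonant → -it → *narokit*.
The final sound of the genitive form *narokit* is /t/, which is a non-sibilant consonant, so the dative suffix is -az, giving *narokitaz*.

narokitaz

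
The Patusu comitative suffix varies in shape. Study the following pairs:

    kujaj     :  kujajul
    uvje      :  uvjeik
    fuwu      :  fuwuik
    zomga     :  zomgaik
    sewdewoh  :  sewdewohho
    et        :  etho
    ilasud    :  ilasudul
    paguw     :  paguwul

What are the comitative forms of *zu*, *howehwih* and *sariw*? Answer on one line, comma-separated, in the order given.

zuik, howehwihho, sariwul

The alternation tracks the final sound of the stem — -ho when the stem ends in a voiceless consonant (*sewdewoh*, *et*); -ul when the stem ends in a voiced consonant (*kujaj*, *ilasud*, *paguw*); -ik when the stem ends in a vowel (*uvje*, *fuwu*, *zomga*).
*zu* — final sound /u/ (a vowel) → -ik → *zuik*.
Since the final sound of *howehwih* is /h/ (a voiceless consonant), it takes -ho, giving *howehwihho*.
*sariw* — final sound /w/ (a voiced consonant) → -ul → *sariwul*.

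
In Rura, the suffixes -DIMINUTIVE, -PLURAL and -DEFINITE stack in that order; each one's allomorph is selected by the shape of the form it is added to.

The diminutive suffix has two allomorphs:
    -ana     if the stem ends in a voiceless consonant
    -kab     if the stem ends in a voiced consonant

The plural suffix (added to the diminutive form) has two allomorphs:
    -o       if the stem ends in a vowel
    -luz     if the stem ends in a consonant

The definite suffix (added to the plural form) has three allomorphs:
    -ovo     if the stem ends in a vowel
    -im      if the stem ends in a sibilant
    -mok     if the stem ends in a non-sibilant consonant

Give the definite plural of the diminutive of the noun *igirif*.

The final consonant of *igirif* is /f/, which is voiceless, so the diminutive suffix is -ana, giving *igirifana*.
Since the final sound of the diminutive form *igirifana* is /a/ (a vowel), it takes -o, giving *igirifanao*.
Since the final sound of the plural form *igirifanao* is /o/ (a vowel), it takes -ovo, giving *igirifanaoovo*.

igirifanaoovo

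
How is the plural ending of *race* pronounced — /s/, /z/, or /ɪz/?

/ɪz/

The stem *race* ends in a sibilant (/s, z, ʃ, ʒ, tʃ, dʒ/).
The plural suffix surfaces as /ɪz/ after sibilants, /s/ after other voiceless consonants, and /z/ after other voiced sounds.
So the plural -s on *race* is pronounced /ɪz/.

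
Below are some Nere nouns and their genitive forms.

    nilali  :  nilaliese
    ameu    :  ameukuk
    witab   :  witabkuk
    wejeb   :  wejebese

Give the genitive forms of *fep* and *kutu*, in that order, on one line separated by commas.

fepese, kutukuk

The alternation tracks the last vowel of the stem — -ese when the last vowel of the stem is a front vowel (*nilali*, *wejeb*); -kuk when the last vowel of the stem is a back vowel (*ameu*, *witab*).
*fep*: last vowel = /e/, a front vowel → -ese → *fepese*.
*kutu*: last vowel = /u/, a back vowel → -kuk → *kutukuk*.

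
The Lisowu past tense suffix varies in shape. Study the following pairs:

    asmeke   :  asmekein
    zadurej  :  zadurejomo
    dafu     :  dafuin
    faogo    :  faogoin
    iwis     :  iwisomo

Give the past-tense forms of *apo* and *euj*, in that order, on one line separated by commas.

The pattern is consonant vs. vowel: -omo when the stem ends in a consonant (*zadurej*, *iwis*); -in when the stem ends in a vowel (*asmeke*, *dafu*, *faogo*).
The final sound of *apo* is /o/, which is a vowel, so the suffix is -in, giving *apoin*.
*euj*: final sound = /j/, a consonant → -omo → *eujomo*.

apoin, eujomo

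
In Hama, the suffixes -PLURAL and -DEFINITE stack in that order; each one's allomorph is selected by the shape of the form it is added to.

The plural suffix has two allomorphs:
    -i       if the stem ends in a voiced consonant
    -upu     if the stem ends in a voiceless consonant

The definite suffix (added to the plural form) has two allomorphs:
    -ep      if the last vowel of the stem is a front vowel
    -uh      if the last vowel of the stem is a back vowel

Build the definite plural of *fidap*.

fidapupuuh

Since the final consonant of *fidap* is /p/ (voiceless), it takes -upu, giving *fidapupu*.
The plural form *fidapupu*: last vowel = /u/, a back vowel → -uh → *fidapupuuh*.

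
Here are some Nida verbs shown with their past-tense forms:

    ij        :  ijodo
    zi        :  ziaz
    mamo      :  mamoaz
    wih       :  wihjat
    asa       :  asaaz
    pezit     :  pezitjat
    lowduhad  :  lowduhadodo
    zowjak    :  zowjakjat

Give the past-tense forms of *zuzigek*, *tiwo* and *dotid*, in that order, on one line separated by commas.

zuzigekjat, tiwoaz, dotidodo

Looking at the final sound of each stem: -jat when the stem ends in a voiceless consonant (*wih*, *pezit*, *zowjak*); -odo when the stem ends in a voiced consonant (*ij*, *lowduhad*); -az when the stem ends in a vowel (*zi*, *mamo*, *asa*).
*zuzigek* — final sound /k/ (a voiceless consonant) → -jat → *zuzigekjat*.
*tiwo* — final sound /o/ (a vowel) → -az → *tiwoaz*.
*dotid* — final sound /d/ (a voiced consonant) → -odo → *dotidodo*.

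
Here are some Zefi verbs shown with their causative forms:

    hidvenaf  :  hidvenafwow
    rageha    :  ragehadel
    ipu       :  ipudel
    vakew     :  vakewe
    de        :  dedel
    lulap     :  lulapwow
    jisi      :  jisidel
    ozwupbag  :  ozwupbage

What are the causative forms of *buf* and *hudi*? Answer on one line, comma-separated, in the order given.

bufwow, hudidel

The pattern is voicing of the final sound: -wow when the stem ends in a voiceless consonant (*hidvenaf*, *lulap*); -e when the stem ends in a voiced consonant (*vakew*, *ozwupbag*); -del when the stem ends in a vowel (*rageha*, *ipu*, *de*, *jisi*).
*buf*: final sound = /f/, a voiceless consonant → -wow → *bufwow*.
Since the final sound of *hudi* is /i/ (a vowel), it takes -del, giving *hudidel*.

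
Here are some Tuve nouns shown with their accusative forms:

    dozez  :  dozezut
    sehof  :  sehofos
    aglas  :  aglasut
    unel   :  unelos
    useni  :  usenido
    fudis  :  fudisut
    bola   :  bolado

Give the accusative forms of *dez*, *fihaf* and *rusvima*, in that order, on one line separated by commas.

dezut, fihafos, rusvimado

Looking at the final sound of each stem: -ut when the stem ends in a sibilant (*dozez*, *aglas*, *fudis*); -os when the stem ends in a non-sibilant consonant (*sehof*, *unel*); -do when the stem ends in a vowel (*useni*, *bola*).
Since the final sound of *dez* is /z/ (a sibilant), it takes -ut, giving *dezut*.
*fihaf*: final sound = /f/, a non-sibilant consonant → -os → *fihafos*.
The final sound of *rusvima* is /a/, which is a vowel, so the suffix is -do, giving *rusvimado*.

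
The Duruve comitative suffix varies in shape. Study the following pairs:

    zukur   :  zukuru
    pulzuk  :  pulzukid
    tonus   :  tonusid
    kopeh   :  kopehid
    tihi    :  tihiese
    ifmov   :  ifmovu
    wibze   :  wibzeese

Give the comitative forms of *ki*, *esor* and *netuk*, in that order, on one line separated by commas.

The alternation tracks the final sound of the stem — -id when the stem ends in a voiceless consonant (*pulzuk*, *tonus*, *kopeh*); -u when the stem ends in a voiced consonant (*zukur*, *ifmov*); -ese when the stem ends in a vowel (*tihi*, *wibze*).
Since the final sound of *ki* is /i/ (a vowel), it takes -ese, giving *kiese*.
The final sound of *esor* is /r/, which is a voiced consonant, so the suffix is -u, giving *esoru*.
The final sound of *netuk* is /k/, which is a voiceless consonant, so the suffix is -id, giving *netukid*.

kiese, esoru, netukid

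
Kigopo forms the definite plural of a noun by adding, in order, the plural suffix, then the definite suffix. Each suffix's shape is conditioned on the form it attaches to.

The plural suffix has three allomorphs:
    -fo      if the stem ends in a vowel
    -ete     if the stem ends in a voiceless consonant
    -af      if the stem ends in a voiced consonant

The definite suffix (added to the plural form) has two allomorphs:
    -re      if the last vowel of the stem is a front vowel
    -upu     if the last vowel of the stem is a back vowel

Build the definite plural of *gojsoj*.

gojsojafupu

*gojsoj* — final sound /j/ (a voiced consonant) → -af → *gojsojaf*.
The plural form *gojsojaf*: last vowel = /a/, a back vowel → -upu → *gojsojafupu*.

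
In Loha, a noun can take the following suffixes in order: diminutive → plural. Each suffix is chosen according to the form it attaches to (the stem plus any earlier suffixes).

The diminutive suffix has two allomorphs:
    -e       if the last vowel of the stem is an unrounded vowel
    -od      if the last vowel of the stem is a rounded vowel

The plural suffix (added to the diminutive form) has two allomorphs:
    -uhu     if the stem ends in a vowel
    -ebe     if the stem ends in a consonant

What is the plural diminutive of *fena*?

fenaeuhu

*fena* — last vowel /a/ (an unrounded vowel) → -e → *fenae*.
The diminutive form *fenae* — final sound /e/ (a vowel) → -uhu → *fenaeuhu*.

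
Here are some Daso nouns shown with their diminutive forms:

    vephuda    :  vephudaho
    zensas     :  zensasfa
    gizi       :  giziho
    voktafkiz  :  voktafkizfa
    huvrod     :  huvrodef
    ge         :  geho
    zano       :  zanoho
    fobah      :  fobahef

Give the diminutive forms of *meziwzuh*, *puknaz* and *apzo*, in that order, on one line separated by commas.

The alternation tracks the final sound of the stem — -fa when the stem ends in a sibilant (*zensas*, *voktafkiz*); -ef when the stem ends in a non-sibilant consonant (*huvrod*, *fobah*); -ho when the stem ends in a vowel (*vephuda*, *gizi*, *ge*, *zano*).
*meziwzuh*: final sound = /h/, a non-sibilant consonant → -ef → *meziwzuhef*.
*puknaz*: final sound = /z/, a sibilant → -fa → *puknazfa*.
Since the final sound of *apzo* is /o/ (a vowel), it takes -ho, giving *apzoho*.

meziwzuhef, puknazfa, apzoho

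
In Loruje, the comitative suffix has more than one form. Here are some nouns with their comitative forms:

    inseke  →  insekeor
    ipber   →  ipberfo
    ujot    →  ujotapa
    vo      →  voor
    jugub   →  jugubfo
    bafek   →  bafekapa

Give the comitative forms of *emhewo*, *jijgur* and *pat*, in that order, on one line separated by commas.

The alternation tracks the final sound of the stem — -apa when the stem ends in a voiceless consonant (*ujot*, *bafek*); -fo when the stem ends in a voiced consonant (*ipber*, *jugub*); -or when the stem ends in a vowel (*inseke*, *vo*).
The final sound of *emhewo* is /o/, which is a vowel, so the suffix is -or, giving *emhewoor*.
The final sound of *jijgur* is /r/, which is a voiced consonant, so the suffix is -fo, giving *jijgurfo*.
The final sound of *pat* is /t/, which is a voiceless consonant, so the suffix is -apa, giving *patapa*.

emhewoor, jijgurfo, patapa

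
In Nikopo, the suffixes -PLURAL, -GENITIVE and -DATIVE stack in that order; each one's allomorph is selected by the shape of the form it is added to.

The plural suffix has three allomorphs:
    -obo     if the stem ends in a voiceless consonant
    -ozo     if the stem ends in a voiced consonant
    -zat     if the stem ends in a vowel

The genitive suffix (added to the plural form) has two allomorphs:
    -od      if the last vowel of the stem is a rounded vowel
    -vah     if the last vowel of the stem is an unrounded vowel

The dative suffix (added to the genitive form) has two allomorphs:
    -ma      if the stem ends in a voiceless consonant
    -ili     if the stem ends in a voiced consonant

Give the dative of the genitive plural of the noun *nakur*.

*nakur*: final sound = /r/, a voiced consonant → -ozo → *nakurozo*.
The last vowel of the plural form *nakurozo* is /o/, which is a rounded vowel, so the genitive suffix is -od, giving *nakurozood*.
The final consonant of the genitive form *nakurozood* is /d/, which is voiced, so the dative suffix is -ili, giving *nakurozoodili*.

nakurozoodili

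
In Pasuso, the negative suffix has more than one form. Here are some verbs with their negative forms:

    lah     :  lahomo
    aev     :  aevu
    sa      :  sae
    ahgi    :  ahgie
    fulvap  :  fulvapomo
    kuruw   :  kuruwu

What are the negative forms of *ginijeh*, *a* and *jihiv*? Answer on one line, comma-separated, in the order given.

ginijehomo, ae, jihivu

The pattern is voicing of the final sound: -omo when the stem ends in a voiceless consonant (*lah*, *fulvap*); -u when the stem ends in a voiced consonant (*aev*, *kuruw*); -e when the stem ends in a vowel (*sa*, *ahgi*).
*ginijeh*: final sound = /h/, a voiceless consonant → -omo → *ginijehomo*.
*a* — final sound /a/ (a vowel) → -e → *ae*.
*jihiv*: final sound = /v/, a voiced consonant → -u → *jihivu*.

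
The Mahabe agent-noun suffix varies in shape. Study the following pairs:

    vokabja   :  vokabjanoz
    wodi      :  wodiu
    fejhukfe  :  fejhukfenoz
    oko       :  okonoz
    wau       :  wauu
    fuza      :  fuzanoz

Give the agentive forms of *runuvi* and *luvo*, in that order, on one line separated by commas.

runuviu, luvonoz

The alternation tracks the last vowel of the stem — -u when the last vowel of the stem is a high vowel (*wodi*, *wau*); -noz when the last vowel of the stem is a non-high vowel (*vokabja*, *fejhukfe*, *oko*, *fuza*).
Since the last vowel of *runuvi* is /i/ (a high vowel), it takes -u, giving *runuviu*.
*luvo*: last vowel = /o/, a non-high vowel → -noz → *luvonoz*.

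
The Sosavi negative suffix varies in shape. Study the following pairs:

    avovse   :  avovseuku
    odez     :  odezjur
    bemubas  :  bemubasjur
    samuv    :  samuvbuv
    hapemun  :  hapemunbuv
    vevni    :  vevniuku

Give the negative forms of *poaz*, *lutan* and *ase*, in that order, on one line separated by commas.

poazjur, lutanbuv, aseuku

The alternation tracks the final sound of the stem — -jur when the stem ends in a sibilant (*odez*, *bemubas*); -buv when the stem ends in a non-sibilant consonant (*samuv*, *hapemun*); -uku when the stem ends in a vowel (*avovse*, *vevni*).
Since the final sound of *poaz* is /z/ (a sibilant), it takes -jur, giving *poazjur*.
The final sound of *lutan* is /n/, which is a non-sibilant consonant, so the suffix is -buv, giving *lutanbuv*.
The final sound of *ase* is /e/, which is a vowel, so the suffix is -uku, giving *aseuku*.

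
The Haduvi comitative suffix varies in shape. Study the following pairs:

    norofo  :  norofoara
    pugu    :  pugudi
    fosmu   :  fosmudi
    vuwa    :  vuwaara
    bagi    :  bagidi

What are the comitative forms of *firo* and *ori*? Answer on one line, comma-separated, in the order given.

The pattern is height harmony: -di when the last vowel of the stem is a high vowel (*pugu*, *fosmu*, *bagi*); -ara when the last vowel of the stem is a non-high vowel (*norofo*, *vuwa*).
The last vowel of *firo* is /o/, which is a non-high vowel, so the suffix is -ara, giving *firoara*.
The last vowel of *ori* is /i/, which is a high vowel, so the suffix is -di, giving *oridi*.

firoara, oridi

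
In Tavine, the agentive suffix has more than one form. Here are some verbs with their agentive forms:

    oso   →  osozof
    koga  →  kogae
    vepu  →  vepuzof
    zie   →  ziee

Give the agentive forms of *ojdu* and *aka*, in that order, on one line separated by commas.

The alternation tracks the last vowel of the stem — -zof when the last vowel of the stem is a rounded vowel (*oso*, *vepu*); -e when the last vowel of the stem is an unrounded vowel (*koga*, *zie*).
The last vowel of *ojdu* is /u/, which is a rounded vowel, so the suffix is -zof, giving *ojduzof*.
*aka* — last vowel /a/ (an unrounded vowel) → -e → *akae*.

ojduzof, akae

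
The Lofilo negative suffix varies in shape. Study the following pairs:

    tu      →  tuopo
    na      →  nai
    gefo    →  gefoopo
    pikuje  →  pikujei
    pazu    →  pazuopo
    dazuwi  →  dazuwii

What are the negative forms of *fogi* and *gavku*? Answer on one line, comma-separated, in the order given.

The suffix is conditioned by the last vowel: -opo when the last vowel of the stem is a rounded vowel (*tu*, *gefo*, *pazu*); -i when the last vowel of the stem is an unrounded vowel (*na*, *pikuje*, *dazuwi*).
*fogi*: last vowel = /i/, an unrounded vowel → -i → *fogii*.
*gavku* — last vowel /u/ (a rounded vowel) → -opo → *gavkuopo*.

fogii, gavkuopo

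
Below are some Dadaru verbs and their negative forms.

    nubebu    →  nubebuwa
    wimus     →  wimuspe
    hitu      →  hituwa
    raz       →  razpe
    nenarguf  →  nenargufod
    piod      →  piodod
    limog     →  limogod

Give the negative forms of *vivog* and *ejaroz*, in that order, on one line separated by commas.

The suffix is conditioned by the final sound: -pe when the stem ends in a sibilant (*wimus*, *raz*); -od when the stem ends in a non-sibilant consonant (*nenarguf*, *piod*, *limog*); -wa when the stem ends in a vowel (*nubebu*, *hitu*).
The final sound of *vivog* is /g/, which is a non-sibilant consonant, so the suffix is -od, giving *vivogod*.
The final sound of *ejaroz* is /z/, which is a sibilant, so the suffix is -pe, giving *ejarozpe*.

vivogod, ejarozpe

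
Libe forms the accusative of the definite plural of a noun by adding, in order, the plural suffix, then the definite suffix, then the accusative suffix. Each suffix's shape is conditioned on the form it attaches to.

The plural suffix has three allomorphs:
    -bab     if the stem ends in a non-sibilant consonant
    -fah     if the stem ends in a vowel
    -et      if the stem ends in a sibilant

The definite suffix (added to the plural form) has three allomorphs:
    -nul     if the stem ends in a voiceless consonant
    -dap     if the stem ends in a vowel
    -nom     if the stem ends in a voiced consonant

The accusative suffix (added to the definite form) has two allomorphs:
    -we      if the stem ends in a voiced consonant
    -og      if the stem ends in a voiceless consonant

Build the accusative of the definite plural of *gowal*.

gowalbabnomwe

*gowal*: final sound = /l/, a non-sibilant consonant → -bab → *gowalbab*.
The plural form *gowalbab*: final sound = /b/, a voiced consonant → -nom → *gowalbabnom*.
The definite form *gowalbabnom*: final consonant = /m/, voiced → -we → *gowalbabnomwe*.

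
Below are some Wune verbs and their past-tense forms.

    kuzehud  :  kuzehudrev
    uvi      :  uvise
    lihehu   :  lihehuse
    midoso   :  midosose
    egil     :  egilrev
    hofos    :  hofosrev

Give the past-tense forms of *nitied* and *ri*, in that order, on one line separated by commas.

The suffix is conditioned by the final sound: -rev when the stem ends in a consonant (*kuzehud*, *egil*, *hofos*); -se when the stem ends in a vowel (*uvi*, *lihehu*, *midoso*).
The final sound of *nitied* is /d/, which is a consonant, so the suffix is -rev, giving *nitiedrev*.
*ri* — final sound /i/ (a vowel) → -se → *rise*.

nitiedrev, rise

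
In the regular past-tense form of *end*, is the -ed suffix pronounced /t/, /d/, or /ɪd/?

/ɪd/

The stem *end* ends in /t/ or /d/.
The -ed suffix is realized as /ɪd/ after /t, d/; as /t/ after other voiceless consonants; and as /d/ after other voiced sounds.
So -ed on *end* is pronounced /ɪd/.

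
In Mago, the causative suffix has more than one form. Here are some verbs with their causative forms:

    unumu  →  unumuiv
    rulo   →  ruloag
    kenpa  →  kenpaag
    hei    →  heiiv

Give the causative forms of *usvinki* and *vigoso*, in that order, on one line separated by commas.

usvinkiiv, vigosoag

The alternation tracks the last vowel of the stem — -iv when the last vowel of the stem is a high vowel (*unumu*, *hei*); -ag when the last vowel of the stem is a non-high vowel (*rulo*, *kenpa*).
*usvinki* — last vowel /i/ (a high vowel) → -iv → *usvinkiiv*.
*vigoso* — last vowel /o/ (a non-high vowel) → -ag → *vigosoag*.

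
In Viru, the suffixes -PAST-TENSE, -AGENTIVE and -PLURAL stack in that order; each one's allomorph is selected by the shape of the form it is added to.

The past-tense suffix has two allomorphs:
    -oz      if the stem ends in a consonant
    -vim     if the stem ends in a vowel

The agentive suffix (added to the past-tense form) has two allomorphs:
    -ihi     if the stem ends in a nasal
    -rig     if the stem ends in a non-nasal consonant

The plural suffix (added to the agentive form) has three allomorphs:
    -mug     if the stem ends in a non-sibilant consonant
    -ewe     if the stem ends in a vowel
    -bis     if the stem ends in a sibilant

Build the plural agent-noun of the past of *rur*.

*rur* — final sound /r/ (a consonant) → -oz → *ruroz*.
Since the final consonant of the past-tense form *ruroz* is /z/ (non-nasal), it takes -rig, giving *rurozrig*.
The agentive form *rurozrig*: final sound = /g/, a non-sibilant consonant → -mug → *rurozrigmug*.

rurozrigmug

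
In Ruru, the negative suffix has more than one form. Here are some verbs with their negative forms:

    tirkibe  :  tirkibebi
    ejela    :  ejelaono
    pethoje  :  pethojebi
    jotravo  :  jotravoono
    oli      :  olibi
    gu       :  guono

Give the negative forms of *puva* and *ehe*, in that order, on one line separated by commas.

The suffix is conditioned by the last vowel: -bi when the last vowel of the stem is a front vowel (*tirkibe*, *pethoje*, *oli*); -ono when the last vowel of the stem is a back vowel (*ejela*, *jotravo*, *gu*).
*puva* — last vowel /a/ (a back vowel) → -ono → *puvaono*.
The last vowel of *ehe* is /e/, which is a front vowel, so the suffix is -bi, giving *ehebi*.

puvaono, ehebi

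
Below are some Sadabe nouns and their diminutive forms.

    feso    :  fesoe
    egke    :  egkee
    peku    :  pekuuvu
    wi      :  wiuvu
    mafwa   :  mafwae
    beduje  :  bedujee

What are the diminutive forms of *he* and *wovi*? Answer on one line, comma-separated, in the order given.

Looking at the last vowel of each stem: -uvu when the last vowel of the stem is a high vowel (*peku*, *wi*); -e when the last vowel of the stem is a non-high vowel (*feso*, *egke*, *mafwa*, *beduje*).
*he* — last vowel /e/ (a non-high vowel) → -e → *hee*.
The last vowel of *wovi* is /i/, which is a high vowel, so the suffix is -uvu, giving *woviuvu*.

hee, woviuvu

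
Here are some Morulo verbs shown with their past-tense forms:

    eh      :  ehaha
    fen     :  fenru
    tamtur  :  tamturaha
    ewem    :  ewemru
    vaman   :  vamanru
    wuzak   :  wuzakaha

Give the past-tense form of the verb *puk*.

The alternation tracks the final consonant of the stem — -ru when the stem ends in a nasal (*fen*, *ewem*, *vaman*); -aha when the stem ends in a non-nasal consonant (*eh*, *tamtur*, *wuzak*).
*puk*: final consonant = /k/, non-nasal → -aha → *pukaha*.

pukaha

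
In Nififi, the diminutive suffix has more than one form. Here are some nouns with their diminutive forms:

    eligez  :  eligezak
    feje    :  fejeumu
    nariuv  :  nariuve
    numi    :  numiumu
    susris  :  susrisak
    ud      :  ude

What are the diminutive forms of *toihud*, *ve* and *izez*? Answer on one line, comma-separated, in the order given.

toihude, veumu, izezak

The suffix is conditioned by the final sound: -ak when the stem ends in a sibilant (*eligez*, *susris*); -e when the stem ends in a non-sibilant consonant (*nariuv*, *ud*); -umu when the stem ends in a vowel (*feje*, *numi*).
*toihud* — final sound /d/ (a non-sibilant consonant) → -e → *toihude*.
*ve*: final sound = /e/, a vowel → -umu → *veumu*.
Since the final sound of *izez* is /z/ (a sibilant), it takes -ak, giving *izezak*.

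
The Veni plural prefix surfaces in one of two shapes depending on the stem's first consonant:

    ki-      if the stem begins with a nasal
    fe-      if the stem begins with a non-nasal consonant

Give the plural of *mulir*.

kimulir

Since the first consonant of *mulir* is /m/ (a nasal), it takes ki-, giving *kimulir*.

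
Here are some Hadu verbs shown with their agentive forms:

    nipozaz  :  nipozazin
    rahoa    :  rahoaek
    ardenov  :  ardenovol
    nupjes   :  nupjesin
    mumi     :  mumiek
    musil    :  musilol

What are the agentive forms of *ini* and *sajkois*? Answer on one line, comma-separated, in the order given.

iniek, sajkoisin

The pattern is sibilance of the final sound: -in when the stem ends in a sibilant (*nipozaz*, *nupjes*); -ol when the stem ends in a non-sibilant consonant (*ardenov*, *musil*); -ek when the stem ends in a vowel (*rahoa*, *mumi*).
The final sound of *ini* is /i/, which is a vowel, so the suffix is -ek, giving *iniek*.
Since the final sound of *sajkois* is /s/ (a sibilant), it takes -in, giving *sajkoisin*.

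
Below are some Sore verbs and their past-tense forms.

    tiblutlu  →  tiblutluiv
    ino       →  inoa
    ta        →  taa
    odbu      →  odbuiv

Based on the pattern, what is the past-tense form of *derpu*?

The suffix is conditioned by the last vowel: -iv when the last vowel of the stem is a high vowel (*tiblutlu*, *odbu*); -a when the last vowel of the stem is a non-high vowel (*ino*, *ta*).
The last vowel of *derpu* is /u/, which is a high vowel, so the suffix is -iv, giving *derpuiv*.

derpuiv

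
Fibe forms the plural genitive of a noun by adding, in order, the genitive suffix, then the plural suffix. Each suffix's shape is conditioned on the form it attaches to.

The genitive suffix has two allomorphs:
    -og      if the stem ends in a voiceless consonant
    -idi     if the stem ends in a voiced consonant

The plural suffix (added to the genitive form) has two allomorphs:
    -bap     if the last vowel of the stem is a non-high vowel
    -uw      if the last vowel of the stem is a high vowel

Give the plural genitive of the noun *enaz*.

*enaz*: final consonant = /z/, voiced → -idi → *enazidi*.
Since the last vowel of the genitive form *enazidi* is /i/ (a high vowel), it takes -uw, giving *enazidiuw*.

enazidiuw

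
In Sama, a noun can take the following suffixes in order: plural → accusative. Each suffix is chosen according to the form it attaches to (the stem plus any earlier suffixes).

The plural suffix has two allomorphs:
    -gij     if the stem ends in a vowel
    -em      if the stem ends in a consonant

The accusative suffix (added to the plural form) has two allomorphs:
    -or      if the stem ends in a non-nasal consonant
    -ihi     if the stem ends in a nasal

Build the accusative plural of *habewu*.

habewugijor

The final sound of *habewu* is /u/, which is a vowel, so the plural suffix is -gij, giving *habewugij*.
The final consonant of the plural form *habewugij* is /j/, which is non-nasal, so the accusative suffix is -or, giving *habewugijor*.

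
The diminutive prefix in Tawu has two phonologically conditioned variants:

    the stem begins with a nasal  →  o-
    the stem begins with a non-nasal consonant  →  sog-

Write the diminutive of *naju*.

*naju*: first consonant = /n/, a nasal → o- → *onaju*.

onaju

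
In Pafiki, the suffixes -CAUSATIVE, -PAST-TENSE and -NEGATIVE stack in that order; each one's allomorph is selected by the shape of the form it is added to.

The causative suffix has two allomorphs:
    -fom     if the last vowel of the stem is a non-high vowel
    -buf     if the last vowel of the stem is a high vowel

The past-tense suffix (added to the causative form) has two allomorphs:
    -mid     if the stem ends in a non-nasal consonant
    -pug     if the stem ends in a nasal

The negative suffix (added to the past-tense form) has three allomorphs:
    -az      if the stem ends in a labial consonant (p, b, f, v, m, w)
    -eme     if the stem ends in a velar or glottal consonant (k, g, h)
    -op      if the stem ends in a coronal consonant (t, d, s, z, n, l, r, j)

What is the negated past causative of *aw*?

awfompugeme

Since the last vowel of *aw* is /a/ (a non-high vowel), it takes -fom, giving *awfom*.
The final consonant of the causative form *awfom* is /m/, which is a nasal, so the past-tense suffix is -pug, giving *awfompug*.
The final consonant of the past-tense form *awfompug* is /g/, which is velar/glottal, so the negative suffix is -eme, giving *awfompugeme*.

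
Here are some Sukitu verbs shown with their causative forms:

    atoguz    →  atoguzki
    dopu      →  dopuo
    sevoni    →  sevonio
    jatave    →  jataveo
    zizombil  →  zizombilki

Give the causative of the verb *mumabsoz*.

Looking at the final sound of each stem: -ki when the stem ends in a consonant (*atoguz*, *zizombil*); -o when the stem ends in a vowel (*dopu*, *sevoni*, *jatave*).
The final sound of *mumabsoz* is /z/, which is a consonant, so the suffix is -ki, giving *mumabsozki*.

mumabsozki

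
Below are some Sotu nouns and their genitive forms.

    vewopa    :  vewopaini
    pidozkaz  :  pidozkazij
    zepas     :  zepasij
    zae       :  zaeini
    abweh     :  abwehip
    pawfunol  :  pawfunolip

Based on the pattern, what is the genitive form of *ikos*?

The suffix is conditioned by the final sound: -ij when the stem ends in a sibilant (*pidozkaz*, *zepas*); -ip when the stem ends in a non-sibilant consonant (*abweh*, *pawfunol*); -ini when the stem ends in a vowel (*vewopa*, *zae*).
The final sound of *ikos* is /s/, which is a sibilant, so the suffix is -ij, giving *ikosij*.

ikosij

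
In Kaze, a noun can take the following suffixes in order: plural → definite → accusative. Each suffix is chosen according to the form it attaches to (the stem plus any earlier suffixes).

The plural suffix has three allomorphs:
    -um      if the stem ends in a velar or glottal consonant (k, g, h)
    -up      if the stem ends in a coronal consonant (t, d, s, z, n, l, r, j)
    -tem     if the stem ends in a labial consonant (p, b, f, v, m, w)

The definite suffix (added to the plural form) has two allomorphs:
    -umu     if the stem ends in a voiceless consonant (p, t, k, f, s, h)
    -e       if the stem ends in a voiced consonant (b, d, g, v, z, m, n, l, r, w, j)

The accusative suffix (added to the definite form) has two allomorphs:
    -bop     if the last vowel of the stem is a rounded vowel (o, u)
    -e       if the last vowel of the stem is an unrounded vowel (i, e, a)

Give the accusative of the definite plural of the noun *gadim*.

Since the final consonant of *gadim* is /m/ (labial), it takes -tem, giving *gadimtem*.
The final consonant of the plural form *gadimtem* is /m/, which is voiced, so the definite suffix is -e, giving *gadimteme*.
The definite form *gadimteme*: last vowel = /e/, an unrounded vowel → -e → *gadimtemee*.

gadimtemee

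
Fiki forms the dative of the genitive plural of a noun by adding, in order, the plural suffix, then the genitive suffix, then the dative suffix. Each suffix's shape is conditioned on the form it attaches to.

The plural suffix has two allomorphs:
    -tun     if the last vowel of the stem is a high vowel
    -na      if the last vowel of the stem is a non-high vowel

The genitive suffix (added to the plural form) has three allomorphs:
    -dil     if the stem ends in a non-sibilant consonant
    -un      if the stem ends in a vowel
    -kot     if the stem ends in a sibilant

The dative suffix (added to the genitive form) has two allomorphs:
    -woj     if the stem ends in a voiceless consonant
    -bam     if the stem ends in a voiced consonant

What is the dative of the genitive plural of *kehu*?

Since the last vowel of *kehu* is /u/ (a high vowel), it takes -tun, giving *kehutun*.
The final sound of the plural form *kehutun* is /n/, which is a non-sibilant consonant, so the genitive suffix is -dil, giving *kehutundil*.
The final consonant of the genitive form *kehutundil* is /l/, which is voiced, so the dative suffix is -bam, giving *kehutundilbam*.

kehutundilbam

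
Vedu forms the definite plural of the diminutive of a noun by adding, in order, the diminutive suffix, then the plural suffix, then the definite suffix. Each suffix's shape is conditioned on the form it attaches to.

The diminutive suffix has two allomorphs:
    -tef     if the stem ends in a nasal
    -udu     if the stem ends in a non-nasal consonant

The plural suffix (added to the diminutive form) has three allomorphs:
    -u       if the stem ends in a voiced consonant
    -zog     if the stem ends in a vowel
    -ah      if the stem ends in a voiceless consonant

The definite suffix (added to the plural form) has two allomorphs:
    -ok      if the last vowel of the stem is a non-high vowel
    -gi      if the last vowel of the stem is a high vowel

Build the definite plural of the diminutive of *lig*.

Since the final consonant of *lig* is /g/ (non-nasal), it takes -udu, giving *ligudu*.
Since the final sound of the diminutive form *ligudu* is /u/ (a vowel), it takes -zog, giving *liguduzog*.
The plural form *liguduzog*: last vowel = /o/, a non-high vowel → -ok → *liguduzogok*.

liguduzogok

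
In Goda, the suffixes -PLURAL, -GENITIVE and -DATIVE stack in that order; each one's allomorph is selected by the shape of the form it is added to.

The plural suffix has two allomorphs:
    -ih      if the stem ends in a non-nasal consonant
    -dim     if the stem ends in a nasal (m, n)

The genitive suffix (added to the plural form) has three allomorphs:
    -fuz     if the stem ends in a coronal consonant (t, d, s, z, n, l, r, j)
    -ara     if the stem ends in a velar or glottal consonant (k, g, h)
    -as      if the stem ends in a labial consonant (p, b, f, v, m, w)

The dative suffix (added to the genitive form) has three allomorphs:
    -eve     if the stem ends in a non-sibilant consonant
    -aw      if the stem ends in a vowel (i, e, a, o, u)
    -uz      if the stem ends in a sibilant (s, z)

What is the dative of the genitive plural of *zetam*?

*zetam* — final consonant /m/ (a nasal) → -dim → *zetamdim*.
The plural form *zetamdim* — final consonant /m/ (labial) → -as → *zetamdimas*.
The final sound of the genitive form *zetamdimas* is /s/, which is a sibilant, so the dative suffix is -uz, giving *zetamdimasuz*.

zetamdimasuz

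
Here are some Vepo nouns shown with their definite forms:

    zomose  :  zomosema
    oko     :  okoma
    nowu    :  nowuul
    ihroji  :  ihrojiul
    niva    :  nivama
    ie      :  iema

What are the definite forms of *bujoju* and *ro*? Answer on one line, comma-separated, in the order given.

Looking at the last vowel of each stem: -ul when the last vowel of the stem is a high vowel (*nowu*, *ihroji*); -ma when the last vowel of the stem is a non-high vowel (*zomose*, *oko*, *niva*, *ie*).
Since the last vowel of *bujoju* is /u/ (a high vowel), it takes -ul, giving *bujojuul*.
*ro*: last vowel = /o/, a non-high vowel → -ma → *roma*.

bujojuul, roma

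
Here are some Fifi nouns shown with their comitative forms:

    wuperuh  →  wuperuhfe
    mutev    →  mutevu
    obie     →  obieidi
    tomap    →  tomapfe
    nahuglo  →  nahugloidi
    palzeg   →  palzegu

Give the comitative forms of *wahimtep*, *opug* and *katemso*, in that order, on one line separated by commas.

Looking at the final sound of each stem: -fe when the stem ends in a voiceless consonant (*wuperuh*, *tomap*); -u when the stem ends in a voiced consonant (*mutev*, *palzeg*); -idi when the stem ends in a vowel (*obie*, *nahuglo*).
Since the final sound of *wahimtep* is /p/ (a voiceless consonant), it takes -fe, giving *wahimtepfe*.
*opug*: final sound = /g/, a voiced consonant → -u → *opugu*.
The final sound of *katemso* is /o/, which is a vowel, so the suffix is -idi, giving *katemsoidi*.

wahimtepfe, opugu, katemsoidi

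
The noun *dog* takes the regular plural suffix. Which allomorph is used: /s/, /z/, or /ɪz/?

/z/

The stem *dog* ends in a voiced non-sibilant sound.
The plural suffix surfaces as /ɪz/ after sibilants, /s/ after other voiceless consonants, and /z/ after other voiced sounds.
So the plural -s on *dog* is pronounced /z/.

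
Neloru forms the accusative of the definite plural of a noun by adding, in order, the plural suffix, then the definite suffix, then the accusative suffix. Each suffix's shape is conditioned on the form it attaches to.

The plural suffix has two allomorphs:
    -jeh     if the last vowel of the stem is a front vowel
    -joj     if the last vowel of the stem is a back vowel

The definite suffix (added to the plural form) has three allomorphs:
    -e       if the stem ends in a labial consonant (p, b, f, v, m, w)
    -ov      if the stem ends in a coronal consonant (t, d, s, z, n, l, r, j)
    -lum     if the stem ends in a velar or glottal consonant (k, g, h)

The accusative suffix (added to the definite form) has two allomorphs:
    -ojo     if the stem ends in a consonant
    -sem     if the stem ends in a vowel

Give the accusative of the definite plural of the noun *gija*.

gijajojovojo

Since the last vowel of *gija* is /a/ (a back vowel), it takes -joj, giving *gijajoj*.
The plural form *gijajoj* — final consonant /j/ (coronal) → -ov → *gijajojov*.
The definite form *gijajojov*: final sound = /v/, a consonant → -ojo → *gijajojovojo*.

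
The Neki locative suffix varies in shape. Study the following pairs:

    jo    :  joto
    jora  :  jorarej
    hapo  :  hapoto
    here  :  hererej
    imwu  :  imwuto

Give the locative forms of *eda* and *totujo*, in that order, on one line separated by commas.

edarej, totujoto

The suffix is conditioned by the last vowel: -to when the last vowel of the stem is a rounded vowel (*jo*, *hapo*, *imwu*); -rej when the last vowel of the stem is an unrounded vowel (*jora*, *here*).
*eda* — last vowel /a/ (an unrounded vowel) → -rej → *edarej*.
The last vowel of *totujo* is /o/, which is a rounded vowel, so the suffix is -to, giving *totujoto*.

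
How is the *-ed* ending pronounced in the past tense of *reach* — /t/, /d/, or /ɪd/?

/t/

The stem *reach* ends in a voiceless consonant other than /t/.
The -ed suffix is realized as /ɪd/ after /t, d/; as /t/ after other voiceless consonants; and as /d/ after other voiced sounds.
So -ed on *reach* is pronounced /t/.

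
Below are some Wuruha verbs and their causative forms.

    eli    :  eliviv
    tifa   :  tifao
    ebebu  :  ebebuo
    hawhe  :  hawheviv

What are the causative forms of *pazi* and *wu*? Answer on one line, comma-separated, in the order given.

Looking at the last vowel of each stem: -viv when the last vowel of the stem is a front vowel (*eli*, *hawhe*); -o when the last vowel of the stem is a back vowel (*tifa*, *ebebu*).
Since the last vowel of *pazi* is /i/ (a front vowel), it takes -viv, giving *paziviv*.
The last vowel of *wu* is /u/, which is a back vowel, so the suffix is -o, giving *wuo*.

paziviv, wuo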